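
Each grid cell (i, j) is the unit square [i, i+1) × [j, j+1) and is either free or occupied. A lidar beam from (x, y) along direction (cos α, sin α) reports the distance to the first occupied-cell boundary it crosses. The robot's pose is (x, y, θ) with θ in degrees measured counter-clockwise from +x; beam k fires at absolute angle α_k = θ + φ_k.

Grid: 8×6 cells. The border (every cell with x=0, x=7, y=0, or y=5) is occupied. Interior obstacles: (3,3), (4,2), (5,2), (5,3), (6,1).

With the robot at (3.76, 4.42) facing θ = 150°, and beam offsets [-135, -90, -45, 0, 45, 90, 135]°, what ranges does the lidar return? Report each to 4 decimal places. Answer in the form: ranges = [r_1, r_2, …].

beam 1: φ=-135°, α=15°
  d=(0.9659,0.2588)  start (3,4)  tX=0.2485 tY=2.2409  stride 1/|dx|=1.0353 1/|dy|=3.8637
    cross x-line → (4,4), t=0.2485
    cross x-line → (5,4), t=1.2837
    cross y-line → (5,5), t=2.2409 (wall)
  → r_1 = 2.2409
beam 2: φ=-90°, α=60°
  d=(0.5000,0.8660)  start (3,4)  tX=0.4800 tY=0.6697  stride 1/|dx|=2.0000 1/|dy|=1.1547
    cross x-line → (4,4), t=0.4800
    cross y-line → (4,5), t=0.6697 (wall)
  → r_2 = 0.6697
beam 3: φ=-45°, α=105°
  d=(-0.2588,0.9659)  start (3,4)  tX=2.9364 tY=0.6005  stride 1/|dx|=3.8637 1/|dy|=1.0353
    cross y-line → (3,5), t=0.6005 (wall)
  → r_3 = 0.6005
beam 4: φ=0°, α=150°
  d=(-0.8660,0.5000)  start (3,4)  tX=0.8776 tY=1.1600  stride 1/|dx|=1.1547 1/|dy|=2.0000
    cross x-line → (2,4), t=0.8776
    cross y-line → (2,5), t=1.1600 (wall)
  → r_4 = 1.1600
beam 5: φ=45°, α=195°
  d=(-0.9659,-0.2588)  start (3,4)  tX=0.7868 tY=1.6228  stride 1/|dx|=1.0353 1/|dy|=3.8637
    cross x-line → (2,4), t=0.7868
    cross y-line → (2,3), t=1.6228
    cross x-line → (1,3), t=1.8221
    cross x-line → (0,3), t=2.8574 (wall)
  → r_5 = 2.8574
beam 6: φ=90°, α=240°
  d=(-0.5000,-0.8660)  start (3,4)  tX=1.5200 tY=0.4850  stride 1/|dx|=2.0000 1/|dy|=1.1547
    cross y-line → (3,3), t=0.4850 (wall)
  → r_6 = 0.4850
beam 7: φ=135°, α=285°
  d=(0.2588,-0.9659)  start (3,4)  tX=0.9273 tY=0.4348  stride 1/|dx|=3.8637 1/|dy|=1.0353
    cross y-line → (3,3), t=0.4348 (wall)
  → r_7 = 0.4348

ranges = [2.2409, 0.6697, 0.6005, 1.1600, 2.8574, 0.4850, 0.4348]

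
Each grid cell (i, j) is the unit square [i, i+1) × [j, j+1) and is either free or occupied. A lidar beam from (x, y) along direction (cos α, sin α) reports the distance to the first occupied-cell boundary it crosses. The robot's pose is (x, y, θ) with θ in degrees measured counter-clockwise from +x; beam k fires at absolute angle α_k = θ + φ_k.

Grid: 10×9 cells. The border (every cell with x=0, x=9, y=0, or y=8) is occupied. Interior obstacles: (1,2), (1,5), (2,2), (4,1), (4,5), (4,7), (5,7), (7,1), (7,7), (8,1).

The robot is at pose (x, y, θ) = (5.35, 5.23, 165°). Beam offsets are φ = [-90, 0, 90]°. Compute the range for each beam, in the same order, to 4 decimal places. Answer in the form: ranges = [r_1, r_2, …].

beam 1: φ=-90°, α=75°
  dir = (cos 75°, sin 75°) = (0.2588, 0.9659); from cell (5,5)
  next x-line at t=2.5114, next y-line at t=0.7972; Δt_x=3.8637, Δt_y=1.0353
    y: enter (5,6) at t=0.7972
    y: enter (5,7) at t=1.8324 ← occupied
  → r_1 = 1.8324
beam 2: φ=0°, α=165°
  dir = (cos 165°, sin 165°) = (-0.9659, 0.2588); from cell (5,5)
  next x-line at t=0.3623, next y-line at t=2.9751; Δt_x=1.0353, Δt_y=3.8637
    x: enter (4,5) at t=0.3623 ← occupied
  → r_2 = 0.3623
beam 3: φ=90°, α=255°
  dir = (cos 255°, sin 255°) = (-0.2588, -0.9659); from cell (5,5)
  next x-line at t=1.3523, next y-line at t=0.2381; Δt_x=3.8637, Δt_y=1.0353
    y: enter (5,4) at t=0.2381
    y: enter (5,3) at t=1.2734
    x: enter (4,3) at t=1.3523
    y: enter (4,2) at t=2.3087
    y: enter (4,1) at t=3.3439 ← occupied
  → r_3 = 3.3439

ranges = [1.8324, 0.3623, 3.3439]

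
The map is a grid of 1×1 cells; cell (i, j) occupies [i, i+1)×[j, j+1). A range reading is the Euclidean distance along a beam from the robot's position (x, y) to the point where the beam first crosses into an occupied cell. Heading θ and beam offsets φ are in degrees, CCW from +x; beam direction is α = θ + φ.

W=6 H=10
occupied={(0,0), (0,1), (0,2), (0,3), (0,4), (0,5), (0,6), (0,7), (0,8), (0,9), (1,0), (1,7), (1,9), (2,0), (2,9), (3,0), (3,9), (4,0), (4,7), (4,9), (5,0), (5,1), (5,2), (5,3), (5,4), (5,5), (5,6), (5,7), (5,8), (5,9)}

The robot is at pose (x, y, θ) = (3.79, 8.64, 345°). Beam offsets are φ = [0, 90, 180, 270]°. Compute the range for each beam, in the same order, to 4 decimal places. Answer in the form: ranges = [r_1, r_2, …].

beam 1: φ=0°, α=345°
  dir = (cos 345°, sin 345°) = (0.9659, -0.2588); from cell (3,8)
  next x-line at t=0.2174, next y-line at t=2.4728; Δt_x=1.0353, Δt_y=3.8637
    x: enter (4,8) at t=0.2174
    x: enter (5,8) at t=1.2527 ← occupied
  → r_1 = 1.2527
beam 2: φ=90°, α=75°
  dir = (cos 75°, sin 75°) = (0.2588, 0.9659); from cell (3,8)
  next x-line at t=0.8114, next y-line at t=0.3727; Δt_x=3.8637, Δt_y=1.0353
    y: enter (3,9) at t=0.3727 ← occupied
  → r_2 = 0.3727
beam 3: φ=180°, α=165°
  dir = (cos 165°, sin 165°) = (-0.9659, 0.2588); from cell (3,8)
  next x-line at t=0.8179, next y-line at t=1.3909; Δt_x=1.0353, Δt_y=3.8637
    x: enter (2,8) at t=0.8179
    y: enter (2,9) at t=1.3909 ← occupied
  → r_3 = 1.3909
beam 4: φ=270°, α=255°
  dir = (cos 255°, sin 255°) = (-0.2588, -0.9659); from cell (3,8)
  next x-line at t=3.0523, next y-line at t=0.6626; Δt_x=3.8637, Δt_y=1.0353
    y: enter (3,7) at t=0.6626
    y: enter (3,6) at t=1.6979
    y: enter (3,5) at t=2.7331
    x: enter (2,5) at t=3.0523
    y: enter (2,4) at t=3.7684
    y: enter (2,3) at t=4.8037
    y: enter (2,2) at t=5.8390
    y: enter (2,1) at t=6.8742
    x: enter (1,1) at t=6.9160
    y: enter (1,0) at t=7.9095 ← occupied
  → r_4 = 7.9095

ranges = [1.2527, 0.3727, 1.3909, 7.9095]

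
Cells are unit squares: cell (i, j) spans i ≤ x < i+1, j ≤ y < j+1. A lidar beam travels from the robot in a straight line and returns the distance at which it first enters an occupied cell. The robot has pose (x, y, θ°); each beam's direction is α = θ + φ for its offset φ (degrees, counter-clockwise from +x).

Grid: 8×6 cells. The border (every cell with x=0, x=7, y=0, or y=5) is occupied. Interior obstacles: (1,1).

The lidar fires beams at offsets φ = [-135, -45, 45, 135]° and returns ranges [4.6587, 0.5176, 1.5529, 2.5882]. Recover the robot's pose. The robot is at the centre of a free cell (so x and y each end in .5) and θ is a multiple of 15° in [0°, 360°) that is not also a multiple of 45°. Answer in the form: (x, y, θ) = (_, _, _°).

(x, y, θ) = (2.5, 4.5, 120°)

Candidates: 23 free-cell centres × 16 headings = 368 poses. Raycast each; keep the one whose scan matches to 4 dp.
  (3.5, 3.5, 15°): beam 1 = 2.8868 ≠ 4.6587 ✗
  (2.5, 1.5, 105°): beam 1 = 1.0000 ≠ 4.6587 ✗
  (6.5, 1.5, 255°): beam 1 = 4.0415 ≠ 4.6587 ✗
  (4.5, 1.5, 240°): beam 1 = 3.6235 ≠ 4.6587 ✗
  (6.5, 4.5, 300°): beam 1 = 1.9319 ≠ 4.6587 ✗
  …
  (2.5, 4.5, 120°): r_1=4.6587, r_2=0.5176, r_3=1.5529, r_4=2.5882 — all match ✓
No second candidate reproduces the full scan.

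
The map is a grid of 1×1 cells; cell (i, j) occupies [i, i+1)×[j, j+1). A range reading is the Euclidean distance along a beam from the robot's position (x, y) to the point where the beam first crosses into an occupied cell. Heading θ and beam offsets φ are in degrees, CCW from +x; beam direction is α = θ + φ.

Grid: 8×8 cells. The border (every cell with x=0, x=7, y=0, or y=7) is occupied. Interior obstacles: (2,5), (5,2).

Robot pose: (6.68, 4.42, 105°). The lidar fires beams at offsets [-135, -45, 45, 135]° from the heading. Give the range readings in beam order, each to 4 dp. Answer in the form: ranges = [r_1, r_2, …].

beam 1: φ=-135°, α=330°
  d=(0.8660,-0.5000)  start (6,4)  tX=0.3695 tY=0.8400  stride 1/|dx|=1.1547 1/|dy|=2.0000
    cross x-line → (7,4), t=0.3695 (wall)
  → r_1 = 0.3695
beam 2: φ=-45°, α=60°
  d=(0.5000,0.8660)  start (6,4)  tX=0.6400 tY=0.6697  stride 1/|dx|=2.0000 1/|dy|=1.1547
    cross x-line → (7,4), t=0.6400 (wall)
  → r_2 = 0.6400
beam 3: φ=45°, α=150°
  d=(-0.8660,0.5000)  start (6,4)  tX=0.7852 tY=1.1600  stride 1/|dx|=1.1547 1/|dy|=2.0000
    cross x-line → (5,4), t=0.7852
    cross y-line → (5,5), t=1.1600
    cross x-line → (4,5), t=1.9399
    cross x-line → (3,5), t=3.0946
    cross y-line → (3,6), t=3.1600
    cross x-line → (2,6), t=4.2493
    cross y-line → (2,7), t=5.1600 (wall)
  → r_3 = 5.1600
beam 4: φ=135°, α=240°
  d=(-0.5000,-0.8660)  start (6,4)  tX=1.3600 tY=0.4850  stride 1/|dx|=2.0000 1/|dy|=1.1547
    cross y-line → (6,3), t=0.4850
    cross x-line → (5,3), t=1.3600
    cross y-line → (5,2), t=1.6397 (wall)
  → r_4 = 1.6397

ranges = [0.3695, 0.6400, 5.1600, 1.6397]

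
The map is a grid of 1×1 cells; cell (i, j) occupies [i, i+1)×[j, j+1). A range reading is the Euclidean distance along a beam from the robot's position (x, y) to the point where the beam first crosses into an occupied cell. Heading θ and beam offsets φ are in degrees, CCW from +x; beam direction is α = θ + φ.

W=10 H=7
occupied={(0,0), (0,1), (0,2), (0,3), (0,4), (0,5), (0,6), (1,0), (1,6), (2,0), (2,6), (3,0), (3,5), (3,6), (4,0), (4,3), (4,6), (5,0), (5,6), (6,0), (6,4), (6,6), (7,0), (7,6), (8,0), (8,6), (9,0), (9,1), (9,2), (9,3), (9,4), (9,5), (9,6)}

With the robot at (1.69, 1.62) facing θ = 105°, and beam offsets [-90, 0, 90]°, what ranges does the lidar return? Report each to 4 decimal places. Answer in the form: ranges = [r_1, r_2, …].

ranges = [7.5679, 2.6660, 0.7143]

beam 1: φ=-90°, α=15°
  direction (0.9659, 0.2588); cell (1,1); t to first gridline: x 0.3209, y 1.4682 (then +1.0353 / +3.8637)
    (2,1) via x @ 0.3209
    (3,1) via x @ 1.3562
    (3,2) via y @ 1.4682
    (4,2) via x @ 2.3915
    (5,2) via x @ 3.4268
    (6,2) via x @ 4.4620
    (6,3) via y @ 5.3319
    (7,3) via x @ 5.4973
    (8,3) via x @ 6.5326
    (9,3) via x @ 7.5679  # hit
  → r_1 = 7.5679
beam 2: φ=0°, α=105°
  direction (-0.2588, 0.9659); cell (1,1); t to first gridline: x 2.6660, y 0.3934 (then +3.8637 / +1.0353)
    (1,2) via y @ 0.3934
    (1,3) via y @ 1.4287
    (1,4) via y @ 2.4640
    (0,4) via x @ 2.6660  # hit
  → r_2 = 2.6660
beam 3: φ=90°, α=195°
  direction (-0.9659, -0.2588); cell (1,1); t to first gridline: x 0.7143, y 2.3955 (then +1.0353 / +3.8637)
    (0,1) via x @ 0.7143  # hit
  → r_3 = 0.7143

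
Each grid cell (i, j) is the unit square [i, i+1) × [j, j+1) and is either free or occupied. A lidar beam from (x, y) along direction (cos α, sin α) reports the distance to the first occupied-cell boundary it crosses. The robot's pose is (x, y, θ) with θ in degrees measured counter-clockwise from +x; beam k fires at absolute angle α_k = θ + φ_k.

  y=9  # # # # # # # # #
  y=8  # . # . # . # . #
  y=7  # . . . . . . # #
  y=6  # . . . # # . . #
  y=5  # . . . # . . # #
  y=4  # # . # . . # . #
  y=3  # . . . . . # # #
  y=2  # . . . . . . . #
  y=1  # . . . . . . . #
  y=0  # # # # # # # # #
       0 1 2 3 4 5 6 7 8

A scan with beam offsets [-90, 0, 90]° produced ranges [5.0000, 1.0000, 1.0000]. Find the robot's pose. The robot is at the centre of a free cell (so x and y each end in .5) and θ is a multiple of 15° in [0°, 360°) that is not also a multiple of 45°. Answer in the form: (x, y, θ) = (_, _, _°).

The pose lattice has 43·16 = 688 candidates. Test each by forward raycasting.
  (3.5, 1.5, 255°): beam 1 = 2.5882 ≠ 5.0000 ✗
  (5.5, 2.5, 165°): beam 1 = 1.9319 ≠ 5.0000 ✗
  (1.5, 6.5, 300°): beam 1 = 0.5774 ≠ 5.0000 ✗
  …
  (2.5, 3.5, 60°): r_1=5.0000, r_2=1.0000, r_3=1.0000 — all match ✓
Unique over the lattice → pose = (2.5, 3.5, 60°).

(x, y, θ) = (2.5, 3.5, 60°)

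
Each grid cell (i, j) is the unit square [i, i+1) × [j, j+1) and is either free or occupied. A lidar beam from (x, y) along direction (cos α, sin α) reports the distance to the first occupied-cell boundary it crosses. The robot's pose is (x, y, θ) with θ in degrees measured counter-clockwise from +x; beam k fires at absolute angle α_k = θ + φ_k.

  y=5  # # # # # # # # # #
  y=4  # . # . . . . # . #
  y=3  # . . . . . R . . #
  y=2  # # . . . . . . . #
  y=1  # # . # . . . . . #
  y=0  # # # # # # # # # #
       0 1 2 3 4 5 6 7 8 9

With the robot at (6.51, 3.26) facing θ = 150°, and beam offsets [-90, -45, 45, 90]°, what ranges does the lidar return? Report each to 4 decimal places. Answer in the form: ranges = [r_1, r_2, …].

ranges = [0.9800, 1.8014, 4.6691, 2.6096]

beam 1: φ=-90°, α=60°
  dir = (cos 60°, sin 60°) = (0.5000, 0.8660); from cell (6,3)
  next x-line at t=0.9800, next y-line at t=0.8545; Δt_x=2.0000, Δt_y=1.1547
    y: enter (6,4) at t=0.8545
    x: enter (7,4) at t=0.9800 ← occupied
  → r_1 = 0.9800
beam 2: φ=-45°, α=105°
  dir = (cos 105°, sin 105°) = (-0.2588, 0.9659); from cell (6,3)
  next x-line at t=1.9705, next y-line at t=0.7661; Δt_x=3.8637, Δt_y=1.0353
    y: enter (6,4) at t=0.7661
    y: enter (6,5) at t=1.8014 ← occupied
  → r_2 = 1.8014
beam 3: φ=45°, α=195°
  dir = (cos 195°, sin 195°) = (-0.9659, -0.2588); from cell (6,3)
  next x-line at t=0.5280, next y-line at t=1.0046; Δt_x=1.0353, Δt_y=3.8637
    x: enter (5,3) at t=0.5280
    y: enter (5,2) at t=1.0046
    x: enter (4,2) at t=1.5633
    x: enter (3,2) at t=2.5985
    x: enter (2,2) at t=3.6338
    x: enter (1,2) at t=4.6691 ← occupied
  → r_3 = 4.6691
beam 4: φ=90°, α=240°
  dir = (cos 240°, sin 240°) = (-0.5000, -0.8660); from cell (6,3)
  next x-line at t=1.0200, next y-line at t=0.3002; Δt_x=2.0000, Δt_y=1.1547
    y: enter (6,2) at t=0.3002
    x: enter (5,2) at t=1.0200
    y: enter (5,1) at t=1.4549
    y: enter (5,0) at t=2.6096 ← occupied
  → r_4 = 2.6096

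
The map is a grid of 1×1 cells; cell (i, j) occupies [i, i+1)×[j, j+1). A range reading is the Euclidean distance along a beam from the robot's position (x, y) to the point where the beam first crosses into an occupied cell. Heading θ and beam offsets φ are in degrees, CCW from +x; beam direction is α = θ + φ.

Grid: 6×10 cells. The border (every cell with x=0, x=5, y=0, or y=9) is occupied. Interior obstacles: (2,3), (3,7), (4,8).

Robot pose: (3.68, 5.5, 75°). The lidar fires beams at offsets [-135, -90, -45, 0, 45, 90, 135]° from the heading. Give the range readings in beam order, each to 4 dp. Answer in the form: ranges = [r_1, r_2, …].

ranges = [2.6400, 1.3666, 1.5242, 2.5882, 4.0415, 2.7745, 3.0946]

beam 1: φ=-135°, α=300°
  direction (0.5000, -0.8660); cell (3,5); t to first gridline: x 0.6400, y 0.5774 (then +2.0000 / +1.1547)
    (3,4) via y @ 0.5774
    (4,4) via x @ 0.6400
    (4,3) via y @ 1.7321
    (5,3) via x @ 2.6400  # hit
  → r_1 = 2.6400
beam 2: φ=-90°, α=345°
  direction (0.9659, -0.2588); cell (3,5); t to first gridline: x 0.3313, y 1.9319 (then +1.0353 / +3.8637)
    (4,5) via x @ 0.3313
    (5,5) via x @ 1.3666  # hit
  → r_2 = 1.3666
beam 3: φ=-45°, α=30°
  direction (0.8660, 0.5000); cell (3,5); t to first gridline: x 0.3695, y 1.0000 (then +1.1547 / +2.0000)
    (4,5) via x @ 0.3695
    (4,6) via y @ 1.0000
    (5,6) via x @ 1.5242  # hit
  → r_3 = 1.5242
beam 4: φ=0°, α=75°
  direction (0.2588, 0.9659); cell (3,5); t to first gridline: x 1.2364, y 0.5176 (then +3.8637 / +1.0353)
    (3,6) via y @ 0.5176
    (4,6) via x @ 1.2364
    (4,7) via y @ 1.5529
    (4,8) via y @ 2.5882  # hit
  → r_4 = 2.5882
beam 5: φ=45°, α=120°
  direction (-0.5000, 0.8660); cell (3,5); t to first gridline: x 1.3600, y 0.5774 (then +2.0000 / +1.1547)
    (3,6) via y @ 0.5774
    (2,6) via x @ 1.3600
    (2,7) via y @ 1.7321
    (2,8) via y @ 2.8868
    (1,8) via x @ 3.3600
    (1,9) via y @ 4.0415  # hit
  → r_5 = 4.0415
beam 6: φ=90°, α=165°
  direction (-0.9659, 0.2588); cell (3,5); t to first gridline: x 0.7040, y 1.9319 (then +1.0353 / +3.8637)
    (2,5) via x @ 0.7040
    (1,5) via x @ 1.7393
    (1,6) via y @ 1.9319
    (0,6) via x @ 2.7745  # hit
  → r_6 = 2.7745
beam 7: φ=135°, α=210°
  direction (-0.8660, -0.5000); cell (3,5); t to first gridline: x 0.7852, y 1.0000 (then +1.1547 / +2.0000)
    (2,5) via x @ 0.7852
    (2,4) via y @ 1.0000
    (1,4) via x @ 1.9399
    (1,3) via y @ 3.0000
    (0,3) via x @ 3.0946  # hit
  → r_7 = 3.0946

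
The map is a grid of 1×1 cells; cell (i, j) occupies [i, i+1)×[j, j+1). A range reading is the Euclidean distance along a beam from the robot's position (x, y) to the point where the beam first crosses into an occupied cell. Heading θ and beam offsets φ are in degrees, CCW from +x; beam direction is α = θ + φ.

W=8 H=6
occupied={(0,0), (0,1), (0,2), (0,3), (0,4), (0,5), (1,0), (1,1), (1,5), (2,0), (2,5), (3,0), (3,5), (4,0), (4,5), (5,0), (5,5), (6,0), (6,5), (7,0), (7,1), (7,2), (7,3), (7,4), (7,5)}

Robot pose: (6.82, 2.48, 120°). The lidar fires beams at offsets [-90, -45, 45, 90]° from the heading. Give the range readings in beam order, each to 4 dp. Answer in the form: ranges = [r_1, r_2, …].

beam 1: φ=-90°, α=30°
  dir = (cos 30°, sin 30°) = (0.8660, 0.5000); from cell (6,2)
  next x-line at t=0.2078, next y-line at t=1.0400; Δt_x=1.1547, Δt_y=2.0000
    x: enter (7,2) at t=0.2078 ← occupied
  → r_1 = 0.2078
beam 2: φ=-45°, α=75°
  dir = (cos 75°, sin 75°) = (0.2588, 0.9659); from cell (6,2)
  next x-line at t=0.6955, next y-line at t=0.5383; Δt_x=3.8637, Δt_y=1.0353
    y: enter (6,3) at t=0.5383
    x: enter (7,3) at t=0.6955 ← occupied
  → r_2 = 0.6955
beam 3: φ=45°, α=165°
  dir = (cos 165°, sin 165°) = (-0.9659, 0.2588); from cell (6,2)
  next x-line at t=0.8489, next y-line at t=2.0091; Δt_x=1.0353, Δt_y=3.8637
    x: enter (5,2) at t=0.8489
    x: enter (4,2) at t=1.8842
    y: enter (4,3) at t=2.0091
    x: enter (3,3) at t=2.9195
    x: enter (2,3) at t=3.9548
    x: enter (1,3) at t=4.9900
    y: enter (1,4) at t=5.8728
    x: enter (0,4) at t=6.0253 ← occupied
  → r_3 = 6.0253
beam 4: φ=90°, α=210°
  dir = (cos 210°, sin 210°) = (-0.8660, -0.5000); from cell (6,2)
  next x-line at t=0.9469, next y-line at t=0.9600; Δt_x=1.1547, Δt_y=2.0000
    x: enter (5,2) at t=0.9469
    y: enter (5,1) at t=0.9600
    x: enter (4,1) at t=2.1016
    y: enter (4,0) at t=2.9600 ← occupied
  → r_4 = 2.9600

ranges = [0.2078, 0.6955, 6.0253, 2.9600]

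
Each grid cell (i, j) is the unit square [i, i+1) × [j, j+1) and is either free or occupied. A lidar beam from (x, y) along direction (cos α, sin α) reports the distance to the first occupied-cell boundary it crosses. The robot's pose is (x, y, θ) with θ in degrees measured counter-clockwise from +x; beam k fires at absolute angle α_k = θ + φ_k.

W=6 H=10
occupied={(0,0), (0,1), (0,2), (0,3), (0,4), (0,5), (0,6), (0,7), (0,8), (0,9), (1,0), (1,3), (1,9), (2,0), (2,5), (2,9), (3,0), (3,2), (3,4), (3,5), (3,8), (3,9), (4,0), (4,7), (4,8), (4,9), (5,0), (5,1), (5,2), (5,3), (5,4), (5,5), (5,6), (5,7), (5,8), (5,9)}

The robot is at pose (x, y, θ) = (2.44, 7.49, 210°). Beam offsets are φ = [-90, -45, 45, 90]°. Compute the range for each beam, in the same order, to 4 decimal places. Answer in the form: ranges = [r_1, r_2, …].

beam 1: φ=-90°, α=120°
  cosα=-0.5000 sinα=0.8660 | (2,7) | tMaxX 0.8800 tMaxY 0.5889 | tΔX 2.0000 tΔY 1.1547
    t=0.5889 [y] (2,8)
    t=0.8800 [x] (1,8)
    t=1.7436 [y] (1,9) — stop
  → r_1 = 1.7436
beam 2: φ=-45°, α=165°
  cosα=-0.9659 sinα=0.2588 | (2,7) | tMaxX 0.4555 tMaxY 1.9705 | tΔX 1.0353 tΔY 3.8637
    t=0.4555 [x] (1,7)
    t=1.4908 [x] (0,7) — stop
  → r_2 = 1.4908
beam 3: φ=45°, α=255°
  cosα=-0.2588 sinα=-0.9659 | (2,7) | tMaxX 1.7000 tMaxY 0.5073 | tΔX 3.8637 tΔY 1.0353
    t=0.5073 [y] (2,6)
    t=1.5426 [y] (2,5) — stop
  → r_3 = 1.5426
beam 4: φ=90°, α=300°
  cosα=0.5000 sinα=-0.8660 | (2,7) | tMaxX 1.1200 tMaxY 0.5658 | tΔX 2.0000 tΔY 1.1547
    t=0.5658 [y] (2,6)
    t=1.1200 [x] (3,6)
    t=1.7205 [y] (3,5) — stop
  → r_4 = 1.7205

ranges = [1.7436, 1.4908, 1.5426, 1.7205]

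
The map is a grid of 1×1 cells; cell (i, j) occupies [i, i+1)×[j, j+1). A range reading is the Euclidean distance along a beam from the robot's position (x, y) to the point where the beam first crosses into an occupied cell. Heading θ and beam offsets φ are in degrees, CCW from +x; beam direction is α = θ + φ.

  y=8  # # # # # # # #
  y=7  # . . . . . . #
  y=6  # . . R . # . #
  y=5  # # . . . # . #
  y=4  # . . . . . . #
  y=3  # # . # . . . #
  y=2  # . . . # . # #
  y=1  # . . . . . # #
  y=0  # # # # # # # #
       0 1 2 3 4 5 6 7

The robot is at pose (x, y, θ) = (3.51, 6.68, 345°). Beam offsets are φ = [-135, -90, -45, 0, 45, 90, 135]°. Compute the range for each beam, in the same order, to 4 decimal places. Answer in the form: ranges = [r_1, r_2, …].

ranges = [1.7436, 5.8804, 4.9800, 1.5426, 2.6400, 1.3666, 1.5242]

beam 1: φ=-135°, α=210°
  dir = (cos 210°, sin 210°) = (-0.8660, -0.5000); from cell (3,6)
  next x-line at t=0.5889, next y-line at t=1.3600; Δt_x=1.1547, Δt_y=2.0000
    x: enter (2,6) at t=0.5889
    y: enter (2,5) at t=1.3600
    x: enter (1,5) at t=1.7436 ← occupied
  → r_1 = 1.7436
beam 2: φ=-90°, α=255°
  dir = (cos 255°, sin 255°) = (-0.2588, -0.9659); from cell (3,6)
  next x-line at t=1.9705, next y-line at t=0.7040; Δt_x=3.8637, Δt_y=1.0353
    y: enter (3,5) at t=0.7040
    y: enter (3,4) at t=1.7393
    x: enter (2,4) at t=1.9705
    y: enter (2,3) at t=2.7745
    y: enter (2,2) at t=3.8098
    y: enter (2,1) at t=4.8451
    x: enter (1,1) at t=5.8342
    y: enter (1,0) at t=5.8804 ← occupied
  → r_2 = 5.8804
beam 3: φ=-45°, α=300°
  dir = (cos 300°, sin 300°) = (0.5000, -0.8660); from cell (3,6)
  next x-line at t=0.9800, next y-line at t=0.7852; Δt_x=2.0000, Δt_y=1.1547
    y: enter (3,5) at t=0.7852
    x: enter (4,5) at t=0.9800
    y: enter (4,4) at t=1.9399
    x: enter (5,4) at t=2.9800
    y: enter (5,3) at t=3.0946
    y: enter (5,2) at t=4.2493
    x: enter (6,2) at t=4.9800 ← occupied
  → r_3 = 4.9800
beam 4: φ=0°, α=345°
  dir = (cos 345°, sin 345°) = (0.9659, -0.2588); from cell (3,6)
  next x-line at t=0.5073, next y-line at t=2.6273; Δt_x=1.0353, Δt_y=3.8637
    x: enter (4,6) at t=0.5073
    x: enter (5,6) at t=1.5426 ← occupied
  → r_4 = 1.5426
beam 5: φ=45°, α=30°
  dir = (cos 30°, sin 30°) = (0.8660, 0.5000); from cell (3,6)
  next x-line at t=0.5658, next y-line at t=0.6400; Δt_x=1.1547, Δt_y=2.0000
    x: enter (4,6) at t=0.5658
    y: enter (4,7) at t=0.6400
    x: enter (5,7) at t=1.7205
    y: enter (5,8) at t=2.6400 ← occupied
  → r_5 = 2.6400
beam 6: φ=90°, α=75°
  dir = (cos 75°, sin 75°) = (0.2588, 0.9659); from cell (3,6)
  next x-line at t=1.8932, next y-line at t=0.3313; Δt_x=3.8637, Δt_y=1.0353
    y: enter (3,7) at t=0.3313
    y: enter (3,8) at t=1.3666 ← occupied
  → r_6 = 1.3666
beam 7: φ=135°, α=120°
  dir = (cos 120°, sin 120°) = (-0.5000, 0.8660); from cell (3,6)
  next x-line at t=1.0200, next y-line at t=0.3695; Δt_x=2.0000, Δt_y=1.1547
    y: enter (3,7) at t=0.3695
    x: enter (2,7) at t=1.0200
    y: enter (2,8) at t=1.5242 ← occupied
  → r_7 = 1.5242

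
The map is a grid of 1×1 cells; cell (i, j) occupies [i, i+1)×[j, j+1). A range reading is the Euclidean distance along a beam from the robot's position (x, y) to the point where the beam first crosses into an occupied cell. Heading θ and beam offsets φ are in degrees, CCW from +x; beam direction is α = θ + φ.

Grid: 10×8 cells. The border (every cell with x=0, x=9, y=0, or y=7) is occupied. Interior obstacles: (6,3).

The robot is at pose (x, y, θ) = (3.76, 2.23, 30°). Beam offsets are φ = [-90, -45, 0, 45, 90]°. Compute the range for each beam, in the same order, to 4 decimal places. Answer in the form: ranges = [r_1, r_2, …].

ranges = [1.4203, 4.7524, 2.5865, 4.9383, 5.5079]

beam 1: φ=-90°, α=300°
  dir = (cos 300°, sin 300°) = (0.5000, -0.8660); from cell (3,2)
  next x-line at t=0.4800, next y-line at t=0.2656; Δt_x=2.0000, Δt_y=1.1547
    y: enter (3,1) at t=0.2656
    x: enter (4,1) at t=0.4800
    y: enter (4,0) at t=1.4203 ← occupied
  → r_1 = 1.4203
beam 2: φ=-45°, α=345°
  dir = (cos 345°, sin 345°) = (0.9659, -0.2588); from cell (3,2)
  next x-line at t=0.2485, next y-line at t=0.8887; Δt_x=1.0353, Δt_y=3.8637
    x: enter (4,2) at t=0.2485
    y: enter (4,1) at t=0.8887
    x: enter (5,1) at t=1.2837
    x: enter (6,1) at t=2.3190
    x: enter (7,1) at t=3.3543
    x: enter (8,1) at t=4.3896
    y: enter (8,0) at t=4.7524 ← occupied
  → r_2 = 4.7524
beam 3: φ=0°, α=30°
  dir = (cos 30°, sin 30°) = (0.8660, 0.5000); from cell (3,2)
  next x-line at t=0.2771, next y-line at t=1.5400; Δt_x=1.1547, Δt_y=2.0000
    x: enter (4,2) at t=0.2771
    x: enter (5,2) at t=1.4318
    y: enter (5,3) at t=1.5400
    x: enter (6,3) at t=2.5865 ← occupied
  → r_3 = 2.5865
beam 4: φ=45°, α=75°
  dir = (cos 75°, sin 75°) = (0.2588, 0.9659); from cell (3,2)
  next x-line at t=0.9273, next y-line at t=0.7972; Δt_x=3.8637, Δt_y=1.0353
    y: enter (3,3) at t=0.7972
    x: enter (4,3) at t=0.9273
    y: enter (4,4) at t=1.8324
    y: enter (4,5) at t=2.8677
    y: enter (4,6) at t=3.9030
    x: enter (5,6) at t=4.7910
    y: enter (5,7) at t=4.9383 ← occupied
  → r_4 = 4.9383
beam 5: φ=90°, α=120°
  dir = (cos 120°, sin 120°) = (-0.5000, 0.8660); from cell (3,2)
  next x-line at t=1.5200, next y-line at t=0.8891; Δt_x=2.0000, Δt_y=1.1547
    y: enter (3,3) at t=0.8891
    x: enter (2,3) at t=1.5200
    y: enter (2,4) at t=2.0438
    y: enter (2,5) at t=3.1985
    x: enter (1,5) at t=3.5200
    y: enter (1,6) at t=4.3532
    y: enter (1,7) at t=5.5079 ← occupied
  → r_5 = 5.5079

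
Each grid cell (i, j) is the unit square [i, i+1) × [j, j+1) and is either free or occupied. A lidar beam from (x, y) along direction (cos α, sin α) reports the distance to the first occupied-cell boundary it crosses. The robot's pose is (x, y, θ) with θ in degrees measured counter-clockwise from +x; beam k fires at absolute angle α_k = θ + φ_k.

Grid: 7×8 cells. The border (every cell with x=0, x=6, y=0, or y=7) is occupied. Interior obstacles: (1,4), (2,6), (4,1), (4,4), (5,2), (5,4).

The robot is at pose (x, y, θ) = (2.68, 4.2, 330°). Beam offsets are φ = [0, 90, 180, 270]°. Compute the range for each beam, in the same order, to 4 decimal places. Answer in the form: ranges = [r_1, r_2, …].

ranges = [2.6789, 3.2332, 0.7852, 3.3600]

beam 1: φ=0°, α=330°
  cosα=0.8660 sinα=-0.5000 | (2,4) | tMaxX 0.3695 tMaxY 0.4000 | tΔX 1.1547 tΔY 2.0000
    t=0.3695 [x] (3,4)
    t=0.4000 [y] (3,3)
    t=1.5242 [x] (4,3)
    t=2.4000 [y] (4,2)
    t=2.6789 [x] (5,2) — stop
  → r_1 = 2.6789
beam 2: φ=90°, α=60°
  cosα=0.5000 sinα=0.8660 | (2,4) | tMaxX 0.6400 tMaxY 0.9238 | tΔX 2.0000 tΔY 1.1547
    t=0.6400 [x] (3,4)
    t=0.9238 [y] (3,5)
    t=2.0785 [y] (3,6)
    t=2.6400 [x] (4,6)
    t=3.2332 [y] (4,7) — stop
  → r_2 = 3.2332
beam 3: φ=180°, α=150°
  cosα=-0.8660 sinα=0.5000 | (2,4) | tMaxX 0.7852 tMaxY 1.6000 | tΔX 1.1547 tΔY 2.0000
    t=0.7852 [x] (1,4) — stop
  → r_3 = 0.7852
beam 4: φ=270°, α=240°
  cosα=-0.5000 sinα=-0.8660 | (2,4) | tMaxX 1.3600 tMaxY 0.2309 | tΔX 2.0000 tΔY 1.1547
    t=0.2309 [y] (2,3)
    t=1.3600 [x] (1,3)
    t=1.3856 [y] (1,2)
    t=2.5403 [y] (1,1)
    t=3.3600 [x] (0,1) — stop
  → r_4 = 3.3600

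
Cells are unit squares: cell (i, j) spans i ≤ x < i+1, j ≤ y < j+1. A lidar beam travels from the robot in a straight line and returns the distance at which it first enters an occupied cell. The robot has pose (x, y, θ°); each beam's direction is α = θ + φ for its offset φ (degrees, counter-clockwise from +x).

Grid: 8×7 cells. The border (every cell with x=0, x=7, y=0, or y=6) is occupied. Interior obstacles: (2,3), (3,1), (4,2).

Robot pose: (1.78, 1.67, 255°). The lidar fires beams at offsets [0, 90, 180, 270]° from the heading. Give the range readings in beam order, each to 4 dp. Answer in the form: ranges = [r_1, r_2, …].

beam 1: φ=0°, α=255°
  dir = (cos 255°, sin 255°) = (-0.2588, -0.9659); from cell (1,1)
  next x-line at t=3.0137, next y-line at t=0.6936; Δt_x=3.8637, Δt_y=1.0353
    y: enter (1,0) at t=0.6936 ← occupied
  → r_1 = 0.6936
beam 2: φ=90°, α=345°
  dir = (cos 345°, sin 345°) = (0.9659, -0.2588); from cell (1,1)
  next x-line at t=0.2278, next y-line at t=2.5887; Δt_x=1.0353, Δt_y=3.8637
    x: enter (2,1) at t=0.2278
    x: enter (3,1) at t=1.2630 ← occupied
  → r_2 = 1.2630
beam 3: φ=180°, α=75°
  dir = (cos 75°, sin 75°) = (0.2588, 0.9659); from cell (1,1)
  next x-line at t=0.8500, next y-line at t=0.3416; Δt_x=3.8637, Δt_y=1.0353
    y: enter (1,2) at t=0.3416
    x: enter (2,2) at t=0.8500
    y: enter (2,3) at t=1.3769 ← occupied
  → r_3 = 1.3769
beam 4: φ=270°, α=165°
  dir = (cos 165°, sin 165°) = (-0.9659, 0.2588); from cell (1,1)
  next x-line at t=0.8075, next y-line at t=1.2750; Δt_x=1.0353, Δt_y=3.8637
    x: enter (0,1) at t=0.8075 ← occupied
  → r_4 = 0.8075

ranges = [0.6936, 1.2630, 1.3769, 0.8075]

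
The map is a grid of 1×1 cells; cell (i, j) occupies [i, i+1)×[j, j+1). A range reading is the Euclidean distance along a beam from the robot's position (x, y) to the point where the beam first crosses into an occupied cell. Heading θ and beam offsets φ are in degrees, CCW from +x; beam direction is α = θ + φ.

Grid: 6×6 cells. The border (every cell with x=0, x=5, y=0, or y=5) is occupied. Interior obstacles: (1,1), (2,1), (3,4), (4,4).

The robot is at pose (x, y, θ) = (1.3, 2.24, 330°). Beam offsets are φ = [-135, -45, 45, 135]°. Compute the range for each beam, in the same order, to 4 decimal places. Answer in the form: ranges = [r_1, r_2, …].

ranges = [0.3106, 0.2485, 3.8305, 1.1591]

beam 1: φ=-135°, α=195°
  cosα=-0.9659 sinα=-0.2588 | (1,2) | tMaxX 0.3106 tMaxY 0.9273 | tΔX 1.0353 tΔY 3.8637
    t=0.3106 [x] (0,2) — stop
  → r_1 = 0.3106
beam 2: φ=-45°, α=285°
  cosα=0.2588 sinα=-0.9659 | (1,2) | tMaxX 2.7046 tMaxY 0.2485 | tΔX 3.8637 tΔY 1.0353
    t=0.2485 [y] (1,1) — stop
  → r_2 = 0.2485
beam 3: φ=45°, α=15°
  cosα=0.9659 sinα=0.2588 | (1,2) | tMaxX 0.7247 tMaxY 2.9364 | tΔX 1.0353 tΔY 3.8637
    t=0.7247 [x] (2,2)
    t=1.7600 [x] (3,2)
    t=2.7952 [x] (4,2)
    t=2.9364 [y] (4,3)
    t=3.8305 [x] (5,3) — stop
  → r_3 = 3.8305
beam 4: φ=135°, α=105°
  cosα=-0.2588 sinα=0.9659 | (1,2) | tMaxX 1.1591 tMaxY 0.7868 | tΔX 3.8637 tΔY 1.0353
    t=0.7868 [y] (1,3)
    t=1.1591 [x] (0,3) — stop
  → r_4 = 1.1591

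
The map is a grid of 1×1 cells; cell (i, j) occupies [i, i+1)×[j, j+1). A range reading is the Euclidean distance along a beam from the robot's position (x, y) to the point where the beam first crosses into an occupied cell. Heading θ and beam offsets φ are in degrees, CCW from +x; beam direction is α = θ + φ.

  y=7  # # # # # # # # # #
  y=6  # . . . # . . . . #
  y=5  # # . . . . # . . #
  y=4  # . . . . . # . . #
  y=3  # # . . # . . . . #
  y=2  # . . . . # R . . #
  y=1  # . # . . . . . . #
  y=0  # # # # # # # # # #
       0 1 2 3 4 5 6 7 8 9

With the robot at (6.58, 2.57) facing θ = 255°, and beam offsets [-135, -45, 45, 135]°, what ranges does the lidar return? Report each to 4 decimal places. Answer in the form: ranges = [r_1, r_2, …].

ranges = [3.9606, 0.6697, 1.8129, 2.7944]

beam 1: φ=-135°, α=120°
  d=(-0.5000,0.8660)  start (6,2)  tX=1.1600 tY=0.4965  stride 1/|dx|=2.0000 1/|dy|=1.1547
    cross y-line → (6,3), t=0.4965
    cross x-line → (5,3), t=1.1600
    cross y-line → (5,4), t=1.6512
    cross y-line → (5,5), t=2.8059
    cross x-line → (4,5), t=3.1600
    cross y-line → (4,6), t=3.9606 (wall)
  → r_1 = 3.9606
beam 2: φ=-45°, α=210°
  d=(-0.8660,-0.5000)  start (6,2)  tX=0.6697 tY=1.1400  stride 1/|dx|=1.1547 1/|dy|=2.0000
    cross x-line → (5,2), t=0.6697 (wall)
  → r_2 = 0.6697
beam 3: φ=45°, α=300°
  d=(0.5000,-0.8660)  start (6,2)  tX=0.8400 tY=0.6582  stride 1/|dx|=2.0000 1/|dy|=1.1547
    cross y-line → (6,1), t=0.6582
    cross x-line → (7,1), t=0.8400
    cross y-line → (7,0), t=1.8129 (wall)
  → r_3 = 1.8129
beam 4: φ=135°, α=30°
  d=(0.8660,0.5000)  start (6,2)  tX=0.4850 tY=0.8600  stride 1/|dx|=1.1547 1/|dy|=2.0000
    cross x-line → (7,2), t=0.4850
    cross y-line → (7,3), t=0.8600
    cross x-line → (8,3), t=1.6397
    cross x-line → (9,3), t=2.7944 (wall)
  → r_4 = 2.7944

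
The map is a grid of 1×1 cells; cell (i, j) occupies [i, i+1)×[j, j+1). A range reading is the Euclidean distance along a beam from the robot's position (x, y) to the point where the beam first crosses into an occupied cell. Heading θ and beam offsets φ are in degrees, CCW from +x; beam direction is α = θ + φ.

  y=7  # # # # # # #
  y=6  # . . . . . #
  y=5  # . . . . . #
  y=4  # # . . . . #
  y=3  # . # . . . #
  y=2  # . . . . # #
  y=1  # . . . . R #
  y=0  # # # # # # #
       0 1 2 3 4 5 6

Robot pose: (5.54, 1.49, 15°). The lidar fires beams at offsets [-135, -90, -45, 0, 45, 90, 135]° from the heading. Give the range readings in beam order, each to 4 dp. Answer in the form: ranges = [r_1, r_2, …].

ranges = [0.5658, 0.5073, 0.5312, 0.4762, 0.5889, 0.5280, 3.0200]

beam 1: φ=-135°, α=240°
  dir = (cos 240°, sin 240°) = (-0.5000, -0.8660); from cell (5,1)
  next x-line at t=1.0800, next y-line at t=0.5658; Δt_x=2.0000, Δt_y=1.1547
    y: enter (5,0) at t=0.5658 ← occupied
  → r_1 = 0.5658
beam 2: φ=-90°, α=285°
  dir = (cos 285°, sin 285°) = (0.2588, -0.9659); from cell (5,1)
  next x-line at t=1.7773, next y-line at t=0.5073; Δt_x=3.8637, Δt_y=1.0353
    y: enter (5,0) at t=0.5073 ← occupied
  → r_2 = 0.5073
beam 3: φ=-45°, α=330°
  dir = (cos 330°, sin 330°) = (0.8660, -0.5000); from cell (5,1)
  next x-line at t=0.5312, next y-line at t=0.9800; Δt_x=1.1547, Δt_y=2.0000
    x: enter (6,1) at t=0.5312 ← occupied
  → r_3 = 0.5312
beam 4: φ=0°, α=15°
  dir = (cos 15°, sin 15°) = (0.9659, 0.2588); from cell (5,1)
  next x-line at t=0.4762, next y-line at t=1.9705; Δt_x=1.0353, Δt_y=3.8637
    x: enter (6,1) at t=0.4762 ← occupied
  → r_4 = 0.4762
beam 5: φ=45°, α=60°
  dir = (cos 60°, sin 60°) = (0.5000, 0.8660); from cell (5,1)
  next x-line at t=0.9200, next y-line at t=0.5889; Δt_x=2.0000, Δt_y=1.1547
    y: enter (5,2) at t=0.5889 ← occupied
  → r_5 = 0.5889
beam 6: φ=90°, α=105°
  dir = (cos 105°, sin 105°) = (-0.2588, 0.9659); from cell (5,1)
  next x-line at t=2.0864, next y-line at t=0.5280; Δt_x=3.8637, Δt_y=1.0353
    y: enter (5,2) at t=0.5280 ← occupied
  → r_6 = 0.5280
beam 7: φ=135°, α=150°
  dir = (cos 150°, sin 150°) = (-0.8660, 0.5000); from cell (5,1)
  next x-line at t=0.6235, next y-line at t=1.0200; Δt_x=1.1547, Δt_y=2.0000
    x: enter (4,1) at t=0.6235
    y: enter (4,2) at t=1.0200
    x: enter (3,2) at t=1.7782
    x: enter (2,2) at t=2.9329
    y: enter (2,3) at t=3.0200 ← occupied
  → r_7 = 3.0200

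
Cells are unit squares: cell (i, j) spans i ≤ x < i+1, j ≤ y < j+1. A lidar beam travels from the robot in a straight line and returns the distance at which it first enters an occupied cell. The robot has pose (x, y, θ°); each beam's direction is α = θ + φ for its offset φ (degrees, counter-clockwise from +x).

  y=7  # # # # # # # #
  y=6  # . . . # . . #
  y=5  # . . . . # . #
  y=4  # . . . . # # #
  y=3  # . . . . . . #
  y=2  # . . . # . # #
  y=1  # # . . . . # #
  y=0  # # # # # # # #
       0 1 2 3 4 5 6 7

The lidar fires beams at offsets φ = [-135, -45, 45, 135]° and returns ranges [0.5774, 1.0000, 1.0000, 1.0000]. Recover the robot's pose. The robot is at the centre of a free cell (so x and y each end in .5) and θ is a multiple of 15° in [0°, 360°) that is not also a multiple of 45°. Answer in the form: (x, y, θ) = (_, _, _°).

(x, y, θ) = (5.5, 3.5, 255°)

The pose lattice has 28·16 = 448 candidates. Test each by forward raycasting.
  (1.5, 3.5, 210°): beam 1 = 3.6235 ≠ 0.5774 ✗
  (5.5, 6.5, 15°): beam 2 = 1.7321 ≠ 1.0000 ✗
  (1.5, 2.5, 240°): beam 1 = 1.9319 ≠ 0.5774 ✗
  …
  (5.5, 3.5, 255°): r_1=0.5774, r_2=1.0000, r_3=1.0000, r_4=1.0000 — all match ✓
Unique over the lattice → pose = (5.5, 3.5, 255°).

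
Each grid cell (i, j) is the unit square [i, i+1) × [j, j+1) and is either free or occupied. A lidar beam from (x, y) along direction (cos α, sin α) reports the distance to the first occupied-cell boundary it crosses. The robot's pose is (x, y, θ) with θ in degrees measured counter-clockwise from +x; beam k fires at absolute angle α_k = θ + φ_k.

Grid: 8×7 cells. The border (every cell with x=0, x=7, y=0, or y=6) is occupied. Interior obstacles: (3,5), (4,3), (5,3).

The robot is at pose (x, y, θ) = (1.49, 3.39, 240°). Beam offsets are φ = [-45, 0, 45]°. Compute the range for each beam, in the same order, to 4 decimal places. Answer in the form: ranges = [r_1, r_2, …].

beam 1: φ=-45°, α=195°
  cosα=-0.9659 sinα=-0.2588 | (1,3) | tMaxX 0.5073 tMaxY 1.5068 | tΔX 1.0353 tΔY 3.8637
    t=0.5073 [x] (0,3) — stop
  → r_1 = 0.5073
beam 2: φ=0°, α=240°
  cosα=-0.5000 sinα=-0.8660 | (1,3) | tMaxX 0.9800 tMaxY 0.4503 | tΔX 2.0000 tΔY 1.1547
    t=0.4503 [y] (1,2)
    t=0.9800 [x] (0,2) — stop
  → r_2 = 0.9800
beam 3: φ=45°, α=285°
  cosα=0.2588 sinα=-0.9659 | (1,3) | tMaxX 1.9705 tMaxY 0.4038 | tΔX 3.8637 tΔY 1.0353
    t=0.4038 [y] (1,2)
    t=1.4390 [y] (1,1)
    t=1.9705 [x] (2,1)
    t=2.4743 [y] (2,0) — stop
  → r_3 = 2.4743

ranges = [0.5073, 0.9800, 2.4743]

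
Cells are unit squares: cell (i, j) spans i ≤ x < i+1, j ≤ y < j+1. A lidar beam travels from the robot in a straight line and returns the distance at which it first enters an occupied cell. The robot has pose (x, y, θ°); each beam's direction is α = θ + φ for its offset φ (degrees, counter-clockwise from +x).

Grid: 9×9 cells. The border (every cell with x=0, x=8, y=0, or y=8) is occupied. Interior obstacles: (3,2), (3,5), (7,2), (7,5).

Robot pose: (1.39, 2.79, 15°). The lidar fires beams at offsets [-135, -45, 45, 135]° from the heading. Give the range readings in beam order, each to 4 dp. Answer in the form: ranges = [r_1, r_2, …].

ranges = [0.7800, 3.5800, 3.2200, 0.4503]

beam 1: φ=-135°, α=240°
  dir = (cos 240°, sin 240°) = (-0.5000, -0.8660); from cell (1,2)
  next x-line at t=0.7800, next y-line at t=0.9122; Δt_x=2.0000, Δt_y=1.1547
    x: enter (0,2) at t=0.7800 ← occupied
  → r_1 = 0.7800
beam 2: φ=-45°, α=330°
  dir = (cos 330°, sin 330°) = (0.8660, -0.5000); from cell (1,2)
  next x-line at t=0.7044, next y-line at t=1.5800; Δt_x=1.1547, Δt_y=2.0000
    x: enter (2,2) at t=0.7044
    y: enter (2,1) at t=1.5800
    x: enter (3,1) at t=1.8591
    x: enter (4,1) at t=3.0138
    y: enter (4,0) at t=3.5800 ← occupied
  → r_2 = 3.5800
beam 3: φ=45°, α=60°
  dir = (cos 60°, sin 60°) = (0.5000, 0.8660); from cell (1,2)
  next x-line at t=1.2200, next y-line at t=0.2425; Δt_x=2.0000, Δt_y=1.1547
    y: enter (1,3) at t=0.2425
    x: enter (2,3) at t=1.2200
    y: enter (2,4) at t=1.3972
    y: enter (2,5) at t=2.5519
    x: enter (3,5) at t=3.2200 ← occupied
  → r_3 = 3.2200
beam 4: φ=135°, α=150°
  dir = (cos 150°, sin 150°) = (-0.8660, 0.5000); from cell (1,2)
  next x-line at t=0.4503, next y-line at t=0.4200; Δt_x=1.1547, Δt_y=2.0000
    y: enter (1,3) at t=0.4200
    x: enter (0,3) at t=0.4503 ← occupied
  → r_4 = 0.4503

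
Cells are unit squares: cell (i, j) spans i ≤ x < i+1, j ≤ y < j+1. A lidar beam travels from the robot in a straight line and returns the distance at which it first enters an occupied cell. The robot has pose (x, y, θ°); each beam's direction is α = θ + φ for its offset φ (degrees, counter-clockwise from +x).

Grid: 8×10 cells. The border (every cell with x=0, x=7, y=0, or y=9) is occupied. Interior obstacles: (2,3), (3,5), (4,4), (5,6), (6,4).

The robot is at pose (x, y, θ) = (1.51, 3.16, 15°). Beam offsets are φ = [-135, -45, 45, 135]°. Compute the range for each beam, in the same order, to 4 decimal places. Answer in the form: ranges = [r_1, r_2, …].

ranges = [1.0200, 4.3200, 2.9800, 0.5889]

beam 1: φ=-135°, α=240°
  dir = (cos 240°, sin 240°) = (-0.5000, -0.8660); from cell (1,3)
  next x-line at t=1.0200, next y-line at t=0.1848; Δt_x=2.0000, Δt_y=1.1547
    y: enter (1,2) at t=0.1848
    x: enter (0,2) at t=1.0200 ← occupied
  → r_1 = 1.0200
beam 2: φ=-45°, α=330°
  dir = (cos 330°, sin 330°) = (0.8660, -0.5000); from cell (1,3)
  next x-line at t=0.5658, next y-line at t=0.3200; Δt_x=1.1547, Δt_y=2.0000
    y: enter (1,2) at t=0.3200
    x: enter (2,2) at t=0.5658
    x: enter (3,2) at t=1.7205
    y: enter (3,1) at t=2.3200
    x: enter (4,1) at t=2.8752
    x: enter (5,1) at t=4.0299
    y: enter (5,0) at t=4.3200 ← occupied
  → r_2 = 4.3200
beam 3: φ=45°, α=60°
  dir = (cos 60°, sin 60°) = (0.5000, 0.8660); from cell (1,3)
  next x-line at t=0.9800, next y-line at t=0.9699; Δt_x=2.0000, Δt_y=1.1547
    y: enter (1,4) at t=0.9699
    x: enter (2,4) at t=0.9800
    y: enter (2,5) at t=2.1246
    x: enter (3,5) at t=2.9800 ← occupied
  → r_3 = 2.9800
beam 4: φ=135°, α=150°
  dir = (cos 150°, sin 150°) = (-0.8660, 0.5000); from cell (1,3)
  next x-line at t=0.5889, next y-line at t=1.6800; Δt_x=1.1547, Δt_y=2.0000
    x: enter (0,3) at t=0.5889 ← occupied
  → r_4 = 0.5889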